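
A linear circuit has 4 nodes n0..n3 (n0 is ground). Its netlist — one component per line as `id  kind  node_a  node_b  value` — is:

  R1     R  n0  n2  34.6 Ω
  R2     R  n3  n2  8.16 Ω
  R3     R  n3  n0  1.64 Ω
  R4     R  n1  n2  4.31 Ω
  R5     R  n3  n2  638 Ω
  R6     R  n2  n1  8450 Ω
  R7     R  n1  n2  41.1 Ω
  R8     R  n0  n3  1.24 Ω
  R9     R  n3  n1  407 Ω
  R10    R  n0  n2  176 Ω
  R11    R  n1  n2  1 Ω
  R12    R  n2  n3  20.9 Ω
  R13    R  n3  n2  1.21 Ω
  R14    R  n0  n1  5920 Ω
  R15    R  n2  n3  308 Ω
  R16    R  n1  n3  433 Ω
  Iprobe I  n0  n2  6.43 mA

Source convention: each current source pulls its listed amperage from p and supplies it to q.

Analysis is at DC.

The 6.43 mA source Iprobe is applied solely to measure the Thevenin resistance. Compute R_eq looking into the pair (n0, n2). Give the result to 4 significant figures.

R_eq = 1.605 Ω

MNA unknowns: 3 node voltages V₁..V_3
R1: Y=0.02890 on G[0,2]
R2: Y=0.1225 on G[3,2]
R3: Y=0.6098 on G[3,0]
R4: Y=0.2320 on G[1,2]
R5: Y=0.001567 on G[3,2]
R6: Y=0.0001183 on G[2,1]
R7: Y=0.02433 on G[1,2]
R8: Y=0.8065 on G[0,3]
R9: Y=0.002457 on G[3,1]
R10: Y=0.005682 on G[0,2]
R11: Y=1.000 on G[1,2]
R12: Y=0.04785 on G[2,3]
R13: Y=0.8264 on G[3,2]
R14: Y=0.0001689 on G[0,1]
R15: Y=0.003247 on G[2,3]
R16: Y=0.002309 on G[1,3]
Iprobe: z[0]−=0.00643, z[2]+=0.00643
solve → V1=0.01030, V2=0.01032, V3=0.004287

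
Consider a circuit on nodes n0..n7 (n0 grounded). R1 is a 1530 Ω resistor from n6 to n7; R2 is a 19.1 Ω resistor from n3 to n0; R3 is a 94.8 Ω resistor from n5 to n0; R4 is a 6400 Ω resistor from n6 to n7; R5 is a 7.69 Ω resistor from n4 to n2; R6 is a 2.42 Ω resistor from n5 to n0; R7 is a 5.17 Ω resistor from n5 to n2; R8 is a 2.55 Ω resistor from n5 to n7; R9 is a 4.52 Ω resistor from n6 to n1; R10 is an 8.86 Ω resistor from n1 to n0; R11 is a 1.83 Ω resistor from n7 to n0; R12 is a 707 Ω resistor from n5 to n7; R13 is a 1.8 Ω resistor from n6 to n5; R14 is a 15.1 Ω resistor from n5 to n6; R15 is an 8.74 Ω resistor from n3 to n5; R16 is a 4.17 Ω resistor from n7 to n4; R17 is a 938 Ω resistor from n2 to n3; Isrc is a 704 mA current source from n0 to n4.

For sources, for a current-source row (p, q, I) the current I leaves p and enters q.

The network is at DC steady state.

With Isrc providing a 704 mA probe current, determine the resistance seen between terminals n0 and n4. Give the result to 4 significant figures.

Apply KCL at each of the 7 non-ground nodes and solve the resulting linear system.
Node n1: branches {R9, R10} → V_1 = 0.3157
Node n2: branches {R5, R7, R17} → V_2 = 1.493
Node n3: branches {R2, R15, R17} → V_3 = 0.3734
Node n4: branches {R5, R16, Isrc} → V_4 = 2.930
Node n5: branches {R3, R6, R7, R8, R12, R13, R14, R15} → V_5 = 0.5338
Node n6: branches {R1, R4, R9, R13, R14} → V_6 = 0.4768
Node n7: branches {R1, R4, R8, R11, R12, R16} → V_7 = 0.7734

R_eq = 4.162 Ω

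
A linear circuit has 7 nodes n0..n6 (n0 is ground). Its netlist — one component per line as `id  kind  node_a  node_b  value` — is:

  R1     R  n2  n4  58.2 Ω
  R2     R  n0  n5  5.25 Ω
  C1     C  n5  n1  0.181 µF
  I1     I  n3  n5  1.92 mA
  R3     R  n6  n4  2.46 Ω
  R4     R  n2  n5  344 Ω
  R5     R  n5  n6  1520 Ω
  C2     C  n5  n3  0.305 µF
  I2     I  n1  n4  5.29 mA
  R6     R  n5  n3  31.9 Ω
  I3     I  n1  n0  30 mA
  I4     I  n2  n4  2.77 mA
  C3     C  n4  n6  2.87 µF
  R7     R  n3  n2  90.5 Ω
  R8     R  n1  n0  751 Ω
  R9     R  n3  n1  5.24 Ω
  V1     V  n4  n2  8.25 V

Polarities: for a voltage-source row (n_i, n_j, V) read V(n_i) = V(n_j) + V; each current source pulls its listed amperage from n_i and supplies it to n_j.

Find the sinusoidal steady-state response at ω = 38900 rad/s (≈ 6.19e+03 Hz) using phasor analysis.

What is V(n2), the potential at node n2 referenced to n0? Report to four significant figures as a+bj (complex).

Element admittances at ω=38900 rad/s:
  Y(R1) = 0.01718+0.000j S between n2,n4
  Y(R2) = 0.1905+0.000j S between n0,n5
  Y(C1) = 0.000+0.007041j S between n5,n1
  I1: injects 0.00192 A into n5 (from n3)
  Y(R3) = 0.4065+0.000j S between n6,n4
  Y(R4) = 0.002907+0.000j S between n2,n5
  Y(R5) = 0.0006579+0.000j S between n5,n6
  Y(C2) = 0.000+0.01186j S between n5,n3
  I2: injects 0.00529 A into n4 (from n1)
  Y(R6) = 0.03135+0.000j S between n5,n3
  I3: injects 0.03 A into n0 (from n1)
  I4: injects 0.00277 A into n4 (from n2)
  Y(C3) = 0.000+0.1116j S between n4,n6
  Y(R7) = 0.01105+0.000j S between n3,n2
  Y(R8) = 0.001332+0.000j S between n1,n0
  Y(R9) = 0.1908+0.000j S between n3,n1
  V1: constraint V(n4)−V(n2) = 8.25
Assemble and solve the 7×7 MNA system:
  V(n1)=-1.103+0.4832j  V(n2)=-0.7588+0.3403j  V(n3)=-0.9435+0.4514j  V(n4)=7.491+0.3403j  V(n5)=-0.1498-0.003378j  V(n6)=7.480+0.3430j
  i(V1)=-0.1387-0.0002279j

-0.7588+0.3403j V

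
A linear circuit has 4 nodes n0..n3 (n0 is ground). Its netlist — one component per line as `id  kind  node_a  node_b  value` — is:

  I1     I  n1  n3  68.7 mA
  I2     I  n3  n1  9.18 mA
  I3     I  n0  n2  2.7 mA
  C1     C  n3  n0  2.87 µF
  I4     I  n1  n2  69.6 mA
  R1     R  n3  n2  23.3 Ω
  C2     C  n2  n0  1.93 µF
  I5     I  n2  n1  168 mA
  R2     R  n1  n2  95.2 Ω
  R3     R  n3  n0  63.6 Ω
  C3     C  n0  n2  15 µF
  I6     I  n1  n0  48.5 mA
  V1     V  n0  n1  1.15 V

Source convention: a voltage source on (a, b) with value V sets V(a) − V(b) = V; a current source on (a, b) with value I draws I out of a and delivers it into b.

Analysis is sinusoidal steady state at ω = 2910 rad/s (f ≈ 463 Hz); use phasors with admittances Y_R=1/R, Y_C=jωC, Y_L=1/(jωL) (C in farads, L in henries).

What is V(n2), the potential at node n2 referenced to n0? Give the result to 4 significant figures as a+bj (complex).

-0.5307+0.9892j V

MNA unknowns: 3 node voltages V₁..V_3 plus 1 source current (V1)
I1: z[1]−=0.0687, z[3]+=0.0687
I2: z[3]−=0.00918, z[1]+=0.00918
I3: z[0]−=0.0027, z[2]+=0.0027
C1: Y=0.000+0.008352j on G[3,0]
I4: z[1]−=0.0696, z[2]+=0.0696
R1: Y=0.04292+0.000j on G[3,2]
C2: Y=0.000+0.005616j on G[2,0]
I5: z[2]−=0.168, z[1]+=0.168
R2: Y=0.01050+0.000j on G[1,2]
R3: Y=0.01572+0.000j on G[3,0]
C3: Y=0.000+0.04365j on G[0,2]
I6: z[1]−=0.0485, z[0]+=0.0485
V1: row V0−V1=1.15, i_V1 at 0,1
solve → V1=-1.150+0.000j, V2=-0.5307+0.9892j, V3=0.7152+0.6221j
aux → i_V1=0.003115-0.01039j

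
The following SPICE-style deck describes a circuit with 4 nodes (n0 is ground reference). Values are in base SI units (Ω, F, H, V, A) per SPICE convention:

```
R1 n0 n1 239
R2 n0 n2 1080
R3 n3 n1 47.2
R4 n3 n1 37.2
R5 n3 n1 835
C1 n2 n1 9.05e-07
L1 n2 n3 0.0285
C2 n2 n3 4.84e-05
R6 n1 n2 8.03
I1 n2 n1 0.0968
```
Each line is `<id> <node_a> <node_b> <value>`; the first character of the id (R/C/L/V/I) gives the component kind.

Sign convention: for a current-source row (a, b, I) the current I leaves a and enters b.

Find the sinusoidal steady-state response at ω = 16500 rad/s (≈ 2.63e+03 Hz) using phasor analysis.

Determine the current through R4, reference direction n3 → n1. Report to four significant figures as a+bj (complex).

Apply KCL at each of the 3 non-ground nodes and solve the resulting linear system.
Node n1: branches {R1, R3, R4, R5, C1, R6, I1} → V_1 = 0.09953-0.01026j
Node n2: branches {R2, C1, L1, C2, R6, I1} → V_2 = -0.4498+0.04635j
Node n3: branches {R3, R4, R5, L1, C2} → V_3 = -0.4512+0.01228j

-0.01480+0.0006059j A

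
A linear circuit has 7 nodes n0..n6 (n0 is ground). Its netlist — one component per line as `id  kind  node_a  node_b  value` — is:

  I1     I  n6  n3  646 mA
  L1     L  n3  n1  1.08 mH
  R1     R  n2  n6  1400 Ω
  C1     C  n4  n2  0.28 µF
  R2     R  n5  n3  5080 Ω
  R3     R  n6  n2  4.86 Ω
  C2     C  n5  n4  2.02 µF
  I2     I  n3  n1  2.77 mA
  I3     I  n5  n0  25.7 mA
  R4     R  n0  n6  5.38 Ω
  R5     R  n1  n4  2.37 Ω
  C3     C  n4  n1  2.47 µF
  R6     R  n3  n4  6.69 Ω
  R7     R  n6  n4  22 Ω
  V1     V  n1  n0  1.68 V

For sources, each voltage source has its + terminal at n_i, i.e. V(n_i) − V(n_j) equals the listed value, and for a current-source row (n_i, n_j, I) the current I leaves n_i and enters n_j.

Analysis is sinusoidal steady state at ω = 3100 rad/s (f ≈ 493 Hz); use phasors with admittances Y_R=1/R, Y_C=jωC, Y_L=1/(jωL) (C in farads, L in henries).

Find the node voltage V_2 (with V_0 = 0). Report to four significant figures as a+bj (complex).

-2.501+0.1149j V

Apply KCL at each of the 6 non-ground nodes and solve the resulting linear system.
Node n1: branches {L1, I2, R5, C3, V1} → V_1 = 1.680+0.000j
Node n2: branches {R1, C1, R3} → V_2 = -2.501+0.1149j
Node n3: branches {I1, L1, R2, I2, R6} → V_3 = 2.334+1.733j
Node n4: branches {C1, C2, R5, C3, R6, R7} → V_4 = 1.495+0.4230j
Node n5: branches {R2, C2, I3} → V_5 = 1.408+4.498j
Node n6: branches {I1, R1, R3, R4, R7} → V_6 = -2.500+0.09810j
Source currents: i(V1)=0.4390-0.01823j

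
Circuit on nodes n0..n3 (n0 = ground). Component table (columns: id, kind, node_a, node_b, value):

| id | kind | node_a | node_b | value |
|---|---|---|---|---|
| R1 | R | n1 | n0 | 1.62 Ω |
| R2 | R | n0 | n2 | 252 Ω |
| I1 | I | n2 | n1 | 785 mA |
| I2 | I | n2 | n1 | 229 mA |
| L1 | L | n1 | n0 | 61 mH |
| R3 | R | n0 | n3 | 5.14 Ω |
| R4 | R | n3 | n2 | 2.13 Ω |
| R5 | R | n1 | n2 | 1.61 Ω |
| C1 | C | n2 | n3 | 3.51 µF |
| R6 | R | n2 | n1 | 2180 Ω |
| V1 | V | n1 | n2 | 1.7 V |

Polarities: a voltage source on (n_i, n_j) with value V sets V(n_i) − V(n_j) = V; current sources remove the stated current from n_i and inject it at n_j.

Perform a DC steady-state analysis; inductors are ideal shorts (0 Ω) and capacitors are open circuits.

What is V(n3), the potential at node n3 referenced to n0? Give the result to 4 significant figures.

Apply KCL at each of the 3 non-ground nodes and solve the resulting linear system.
Node n1: branches {R1, I1, I2, L1, R5, R6, V1} → V_1 = 0.000
Node n2: branches {R2, I1, I2, R4, R5, C1, R6, V1} → V_2 = -1.700
Node n3: branches {R3, R4, C1} → V_3 = -1.202
Source currents: i(L1)=0.2406, i(V1)=-0.2833

-1.202 V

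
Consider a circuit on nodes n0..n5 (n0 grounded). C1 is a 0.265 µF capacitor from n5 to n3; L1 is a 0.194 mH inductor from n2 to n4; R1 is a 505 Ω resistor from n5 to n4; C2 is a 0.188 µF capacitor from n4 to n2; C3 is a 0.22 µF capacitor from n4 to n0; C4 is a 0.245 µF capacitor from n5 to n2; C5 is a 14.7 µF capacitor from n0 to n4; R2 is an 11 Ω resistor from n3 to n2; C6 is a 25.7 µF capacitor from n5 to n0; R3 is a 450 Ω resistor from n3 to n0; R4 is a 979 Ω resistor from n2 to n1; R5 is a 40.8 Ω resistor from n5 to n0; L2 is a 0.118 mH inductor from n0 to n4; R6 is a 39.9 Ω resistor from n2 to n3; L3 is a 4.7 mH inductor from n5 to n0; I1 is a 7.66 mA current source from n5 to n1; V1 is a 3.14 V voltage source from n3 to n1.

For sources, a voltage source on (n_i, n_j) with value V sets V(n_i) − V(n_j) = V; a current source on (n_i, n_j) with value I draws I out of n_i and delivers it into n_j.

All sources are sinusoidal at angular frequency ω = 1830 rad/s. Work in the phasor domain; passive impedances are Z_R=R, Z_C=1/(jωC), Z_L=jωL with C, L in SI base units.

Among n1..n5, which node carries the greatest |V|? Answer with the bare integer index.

MNA unknowns: 5 node voltages V₁..V_5 plus 1 source current (V1)
C1: Y=0.000+0.0004849j on G[5,3]
L1: Y=0.000-2.817j on G[2,4]
R1: Y=0.001980+0.000j on G[5,4]
C2: Y=0.000+0.0003440j on G[4,2]
C3: Y=0.000+0.0004026j on G[4,0]
C4: Y=0.000+0.0004483j on G[5,2]
C5: Y=0.000+0.02690j on G[0,4]
R2: Y=0.09091+0.000j on G[3,2]
C6: Y=0.000+0.04703j on G[5,0]
R3: Y=0.002222+0.000j on G[3,0]
R4: Y=0.001021+0.000j on G[2,1]
R5: Y=0.02451+0.000j on G[5,0]
L2: Y=0.000-4.631j on G[0,4]
R6: Y=0.02506+0.000j on G[2,3]
L3: Y=0.000-0.1163j on G[5,0]
I1: z[5]−=0.00766, z[1]+=0.00766
V1: row V3−V1=3.14, i_V1 at 3,1
solve → V1=-3.048+0.003695j, V2=9.324e-05+0.004305j, V3=0.09166+0.003695j, V4=6.179e-05+0.001624j, V5=-0.03843-0.09730j
aux → i_V1=-0.01077-6.225e-07j

1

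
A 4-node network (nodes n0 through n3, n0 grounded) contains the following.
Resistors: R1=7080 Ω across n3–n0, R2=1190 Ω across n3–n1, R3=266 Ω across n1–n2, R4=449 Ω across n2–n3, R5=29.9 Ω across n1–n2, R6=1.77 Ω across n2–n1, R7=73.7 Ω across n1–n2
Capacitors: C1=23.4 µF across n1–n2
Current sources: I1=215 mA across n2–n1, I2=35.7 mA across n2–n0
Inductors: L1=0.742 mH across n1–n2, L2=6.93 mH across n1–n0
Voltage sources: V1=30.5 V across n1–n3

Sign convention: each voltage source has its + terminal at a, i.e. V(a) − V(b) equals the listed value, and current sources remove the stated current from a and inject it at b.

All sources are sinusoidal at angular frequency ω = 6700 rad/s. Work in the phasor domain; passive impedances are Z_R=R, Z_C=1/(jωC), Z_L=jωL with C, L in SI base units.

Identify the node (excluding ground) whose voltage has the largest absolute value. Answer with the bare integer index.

3

Element admittances at ω=6700 rad/s:
  Y(R1) = 0.0001412+0.000j S between n3,n0
  Y(C1) = 0.000+0.1568j S between n1,n2
  I1: injects 0.215 A into n1 (from n2)
  Y(L1) = 0.000-0.2012j S between n1,n2
  Y(R2) = 0.0008403+0.000j S between n3,n1
  Y(R3) = 0.003759+0.000j S between n1,n2
  Y(R4) = 0.002227+0.000j S between n2,n3
  Y(R5) = 0.03344+0.000j S between n1,n2
  Y(R6) = 0.5650+0.000j S between n2,n1
  Y(L2) = 0.000-0.02154j S between n1,n0
  Y(R7) = 0.01357+0.000j S between n1,n2
  I2: injects 0.0357 A into n0 (from n2)
  V1: constraint V(n1)−V(n3) = 30.5
Assemble and solve the 4×4 MNA system:
  V(n1)=-0.009558-1.458j  V(n2)=-0.5225-1.494j  V(n3)=-30.51-1.458j
  i(V1)=-0.09673-0.0001238j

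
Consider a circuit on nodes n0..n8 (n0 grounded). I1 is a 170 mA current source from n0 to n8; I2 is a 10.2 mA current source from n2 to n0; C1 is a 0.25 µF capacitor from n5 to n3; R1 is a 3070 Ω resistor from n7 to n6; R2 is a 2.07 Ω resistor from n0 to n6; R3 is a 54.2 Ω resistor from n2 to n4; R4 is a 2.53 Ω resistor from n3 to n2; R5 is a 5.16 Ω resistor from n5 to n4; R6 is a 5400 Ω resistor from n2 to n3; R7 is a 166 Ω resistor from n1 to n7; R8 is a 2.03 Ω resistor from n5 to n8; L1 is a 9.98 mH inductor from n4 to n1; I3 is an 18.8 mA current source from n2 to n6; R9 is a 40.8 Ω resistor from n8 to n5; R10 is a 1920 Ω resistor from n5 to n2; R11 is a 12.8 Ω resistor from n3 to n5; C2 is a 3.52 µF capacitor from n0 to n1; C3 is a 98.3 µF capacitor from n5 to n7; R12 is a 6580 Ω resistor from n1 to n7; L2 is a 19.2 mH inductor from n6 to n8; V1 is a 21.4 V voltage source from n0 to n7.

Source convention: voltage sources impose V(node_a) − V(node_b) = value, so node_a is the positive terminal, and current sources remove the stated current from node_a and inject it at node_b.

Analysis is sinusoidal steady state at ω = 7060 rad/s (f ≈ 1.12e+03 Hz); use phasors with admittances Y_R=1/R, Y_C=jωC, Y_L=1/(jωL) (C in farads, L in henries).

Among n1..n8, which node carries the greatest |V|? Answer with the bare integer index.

1

MNA unknowns: 8 node voltages V₁..V_8 plus 1 source current (V1)
I1: z[0]−=0.17, z[8]+=0.17
I2: z[2]−=0.0102, z[0]+=0.0102
C1: Y=0.000+0.001765j on G[5,3]
R1: Y=0.0003257+0.000j on G[7,6]
R2: Y=0.4831+0.000j on G[0,6]
R3: Y=0.01845+0.000j on G[2,4]
R4: Y=0.3953+0.000j on G[3,2]
R5: Y=0.1938+0.000j on G[5,4]
R6: Y=0.0001852+0.000j on G[2,3]
R7: Y=0.006024+0.000j on G[1,7]
R8: Y=0.4926+0.000j on G[5,8]
L1: Y=0.000-0.01419j on G[4,1]
I3: z[2]−=0.0188, z[6]+=0.0188
R9: Y=0.02451+0.000j on G[8,5]
R10: Y=0.0005208+0.000j on G[5,2]
R11: Y=0.07812+0.000j on G[3,5]
C2: Y=0.000+0.02485j on G[0,1]
C3: Y=0.000+0.6940j on G[5,7]
R12: Y=0.0001520+0.000j on G[1,7]
L2: Y=0.000-0.007377j on G[6,8]
V1: row V0−V7=21.4, i_V1 at 0,7
solve → V1=13.28+24.19j, V2=-22.28-1.281j, V3=-22.29-1.198j, V4=-20.50-3.078j, V5=-22.32-0.7760j, V6=0.002725+0.3354j, V7=-21.40+0.000j, V8=-21.98-1.090j
aux → i_V1=-0.7597+0.4919j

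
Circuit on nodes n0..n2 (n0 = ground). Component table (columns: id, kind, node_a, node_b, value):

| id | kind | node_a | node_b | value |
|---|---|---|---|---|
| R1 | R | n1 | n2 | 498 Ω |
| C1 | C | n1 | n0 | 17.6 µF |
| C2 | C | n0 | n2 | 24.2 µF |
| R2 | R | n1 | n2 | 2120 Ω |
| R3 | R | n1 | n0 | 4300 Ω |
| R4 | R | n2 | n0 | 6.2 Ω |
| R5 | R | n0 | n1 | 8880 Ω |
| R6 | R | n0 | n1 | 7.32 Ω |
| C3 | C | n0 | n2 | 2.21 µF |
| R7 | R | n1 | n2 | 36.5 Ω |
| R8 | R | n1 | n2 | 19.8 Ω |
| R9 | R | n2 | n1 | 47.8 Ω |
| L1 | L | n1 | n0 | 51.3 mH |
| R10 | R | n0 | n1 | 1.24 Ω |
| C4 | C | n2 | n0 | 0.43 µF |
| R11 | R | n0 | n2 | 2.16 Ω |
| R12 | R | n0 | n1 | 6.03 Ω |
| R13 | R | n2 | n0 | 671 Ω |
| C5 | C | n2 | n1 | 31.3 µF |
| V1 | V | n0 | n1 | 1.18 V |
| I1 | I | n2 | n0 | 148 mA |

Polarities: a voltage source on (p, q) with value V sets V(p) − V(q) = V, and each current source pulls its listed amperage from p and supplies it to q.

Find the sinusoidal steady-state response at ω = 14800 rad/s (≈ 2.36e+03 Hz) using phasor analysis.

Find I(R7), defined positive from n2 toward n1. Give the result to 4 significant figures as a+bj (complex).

0.01797-0.003610j A

Apply KCL at each of the 2 non-ground nodes and solve the resulting linear system.
Node n1: branches {R1, C1, R2, R3, R5, R6, R7, R8, R9, L1, R10, R12, C5, V1} → V_1 = -1.180+0.000j
Node n2: branches {R1, C2, R2, R4, C3, R7, R8, R9, C4, R11, R13, C5, I1} → V_2 = -0.5239-0.1318j
Source currents: i(V1)=-1.436-0.5964j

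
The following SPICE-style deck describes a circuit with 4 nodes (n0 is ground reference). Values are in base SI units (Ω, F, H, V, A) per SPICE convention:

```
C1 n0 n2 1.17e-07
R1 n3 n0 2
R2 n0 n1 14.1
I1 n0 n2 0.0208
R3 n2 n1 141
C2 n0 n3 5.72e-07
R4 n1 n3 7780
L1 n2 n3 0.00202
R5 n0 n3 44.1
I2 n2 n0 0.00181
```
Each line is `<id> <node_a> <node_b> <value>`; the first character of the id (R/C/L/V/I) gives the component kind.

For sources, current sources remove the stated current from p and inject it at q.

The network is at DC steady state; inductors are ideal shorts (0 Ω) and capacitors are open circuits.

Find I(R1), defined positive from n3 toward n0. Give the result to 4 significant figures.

0.01794 A

MNA unknowns: 3 node voltages V₁..V_3 plus 1 source current (L1)
C1: Y=0.000 on G[0,2]
R1: Y=0.5000 on G[3,0]
R2: Y=0.07092 on G[0,1]
I1: z[0]−=0.0208, z[2]+=0.0208
R3: Y=0.007092 on G[2,1]
C2: Y=0.000 on G[0,3]
R4: Y=0.0001285 on G[1,3]
L1: row V2−V3=0, i_L1 at 2,3
R5: Y=0.02268 on G[0,3]
I2: z[2]−=0.00181, z[0]+=0.00181
solve → V1=0.003316, V2=0.03588, V3=0.03588
aux → i_L1=0.01876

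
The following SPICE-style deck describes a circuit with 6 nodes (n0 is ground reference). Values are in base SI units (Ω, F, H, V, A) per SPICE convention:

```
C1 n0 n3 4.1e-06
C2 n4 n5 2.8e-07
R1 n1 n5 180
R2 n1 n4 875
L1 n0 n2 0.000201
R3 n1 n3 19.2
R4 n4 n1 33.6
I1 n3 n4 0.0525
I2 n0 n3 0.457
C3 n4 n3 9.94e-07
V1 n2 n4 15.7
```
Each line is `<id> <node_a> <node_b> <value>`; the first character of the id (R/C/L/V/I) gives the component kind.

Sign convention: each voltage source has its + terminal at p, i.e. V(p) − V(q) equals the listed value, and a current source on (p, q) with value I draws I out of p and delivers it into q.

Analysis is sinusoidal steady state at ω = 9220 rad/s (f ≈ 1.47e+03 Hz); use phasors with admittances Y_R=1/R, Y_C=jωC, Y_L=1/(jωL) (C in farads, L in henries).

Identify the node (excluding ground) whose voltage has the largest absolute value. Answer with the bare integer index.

4

Apply KCL at each of the 5 non-ground nodes and solve the resulting linear system.
Node n1: branches {R1, R2, R3, R4} → V_1 = -7.289-1.562j
Node n2: branches {L1, V1} → V_2 = -0.1376+0.6664j
Node n3: branches {C1, R3, I1, I2, C3} → V_3 = -1.964-2.577j
Node n4: branches {C2, R2, R4, I1, C3, V1} → V_4 = -15.84+0.6664j
Node n5: branches {C2, R1} → V_5 = -9.659-4.433j
Source currents: i(V1)=-0.3596-0.07425j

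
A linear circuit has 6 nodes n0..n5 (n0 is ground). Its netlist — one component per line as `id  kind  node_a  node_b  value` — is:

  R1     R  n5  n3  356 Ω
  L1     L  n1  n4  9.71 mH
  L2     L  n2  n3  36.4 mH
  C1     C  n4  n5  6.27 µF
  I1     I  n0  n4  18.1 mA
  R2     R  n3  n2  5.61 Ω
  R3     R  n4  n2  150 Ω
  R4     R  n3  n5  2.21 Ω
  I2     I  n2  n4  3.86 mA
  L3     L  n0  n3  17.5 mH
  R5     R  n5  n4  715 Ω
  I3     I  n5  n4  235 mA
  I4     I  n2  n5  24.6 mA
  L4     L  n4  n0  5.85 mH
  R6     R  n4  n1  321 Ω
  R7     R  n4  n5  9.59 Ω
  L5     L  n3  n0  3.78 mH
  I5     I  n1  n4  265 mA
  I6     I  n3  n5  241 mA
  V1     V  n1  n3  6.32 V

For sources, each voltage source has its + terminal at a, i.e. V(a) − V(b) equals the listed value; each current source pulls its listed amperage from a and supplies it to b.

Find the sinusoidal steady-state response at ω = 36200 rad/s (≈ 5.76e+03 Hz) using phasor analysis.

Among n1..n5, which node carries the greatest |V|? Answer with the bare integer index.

1

Element admittances at ω=36200 rad/s:
  Y(R1) = 0.002809+0.000j S between n5,n3
  Y(L1) = 0.000-0.002845j S between n1,n4
  Y(L2) = 0.000-0.0007589j S between n2,n3
  Y(C1) = 0.000+0.2270j S between n4,n5
  I1: injects 0.0181 A into n4 (from n0)
  Y(R2) = 0.1783+0.000j S between n3,n2
  Y(R3) = 0.006667+0.000j S between n4,n2
  Y(R4) = 0.4525+0.000j S between n3,n5
  I2: injects 0.00386 A into n4 (from n2)
  Y(L3) = 0.000-0.001579j S between n0,n3
  Y(R5) = 0.001399+0.000j S between n5,n4
  I3: injects 0.235 A into n4 (from n5)
  I4: injects 0.0246 A into n5 (from n2)
  Y(L4) = 0.000-0.004722j S between n4,n0
  Y(R6) = 0.003115+0.000j S between n4,n1
  Y(R7) = 0.1043+0.000j S between n4,n5
  Y(L5) = 0.000-0.007308j S between n3,n0
  I5: injects 0.265 A into n4 (from n1)
  I6: injects 0.241 A into n5 (from n3)
  V1: constraint V(n1)−V(n3) = 6.32
Assemble and solve the 6×6 MNA system:
  V(n1)=5.574+1.973j  V(n2)=-0.8220+1.906j  V(n3)=-0.7459+1.973j  V(n4)=1.404+0.1206j  V(n5)=0.4740+2.000j
  i(V1)=-0.2833+0.006095j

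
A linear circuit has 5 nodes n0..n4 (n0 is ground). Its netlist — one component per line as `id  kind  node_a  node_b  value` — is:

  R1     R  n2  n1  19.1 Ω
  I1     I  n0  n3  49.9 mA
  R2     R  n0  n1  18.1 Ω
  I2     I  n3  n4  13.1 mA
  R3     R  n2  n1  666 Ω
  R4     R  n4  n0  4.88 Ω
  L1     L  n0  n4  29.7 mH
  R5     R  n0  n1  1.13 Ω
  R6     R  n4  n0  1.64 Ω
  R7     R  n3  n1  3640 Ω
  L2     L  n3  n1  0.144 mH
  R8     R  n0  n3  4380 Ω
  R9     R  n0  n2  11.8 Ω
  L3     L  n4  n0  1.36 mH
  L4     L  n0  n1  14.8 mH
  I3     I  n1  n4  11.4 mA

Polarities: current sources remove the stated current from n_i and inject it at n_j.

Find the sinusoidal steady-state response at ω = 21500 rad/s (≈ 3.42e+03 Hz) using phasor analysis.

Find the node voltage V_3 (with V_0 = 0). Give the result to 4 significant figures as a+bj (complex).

0.02627+0.1140j V

Apply KCL at each of the 4 non-ground nodes and solve the resulting linear system.
Node n1: branches {R1, R2, R3, R5, R7, L2, L4, I3} → V_1 = 0.02609+5.753e-05j
Node n2: branches {R1, R3, R9} → V_2 = 0.01014+2.236e-05j
Node n3: branches {I1, I2, R7, L2, R8} → V_3 = 0.02627+0.1140j
Node n4: branches {I2, R4, L1, R6, L3, I3} → V_4 = 0.03002+0.001318j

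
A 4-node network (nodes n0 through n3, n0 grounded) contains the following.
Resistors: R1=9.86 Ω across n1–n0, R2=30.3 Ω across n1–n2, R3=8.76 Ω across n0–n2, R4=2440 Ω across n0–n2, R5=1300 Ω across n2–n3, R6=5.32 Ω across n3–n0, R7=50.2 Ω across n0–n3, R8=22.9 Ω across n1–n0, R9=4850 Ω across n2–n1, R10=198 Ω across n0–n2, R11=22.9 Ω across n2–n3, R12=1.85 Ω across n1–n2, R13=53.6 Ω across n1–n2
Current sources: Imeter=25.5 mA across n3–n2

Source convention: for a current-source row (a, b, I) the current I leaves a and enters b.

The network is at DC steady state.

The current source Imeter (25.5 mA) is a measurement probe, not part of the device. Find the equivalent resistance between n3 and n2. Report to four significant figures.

MNA unknowns: 3 node voltages V₁..V_3
R1: Y=0.1014 on G[1,0]
R2: Y=0.03300 on G[1,2]
R3: Y=0.1142 on G[0,2]
R4: Y=0.0004098 on G[0,2]
R5: Y=0.0007692 on G[2,3]
R6: Y=0.1880 on G[3,0]
R7: Y=0.01992 on G[0,3]
R8: Y=0.04367 on G[1,0]
R9: Y=0.0002062 on G[2,1]
R10: Y=0.005051 on G[0,2]
R11: Y=0.04367 on G[2,3]
R12: Y=0.5405 on G[1,2]
R13: Y=0.01866 on G[1,2]
Imeter: z[3]−=0.0255, z[2]+=0.0255
solve → V1=0.06187, V2=0.07702, V3=-0.08749

R_eq = 6.452 Ω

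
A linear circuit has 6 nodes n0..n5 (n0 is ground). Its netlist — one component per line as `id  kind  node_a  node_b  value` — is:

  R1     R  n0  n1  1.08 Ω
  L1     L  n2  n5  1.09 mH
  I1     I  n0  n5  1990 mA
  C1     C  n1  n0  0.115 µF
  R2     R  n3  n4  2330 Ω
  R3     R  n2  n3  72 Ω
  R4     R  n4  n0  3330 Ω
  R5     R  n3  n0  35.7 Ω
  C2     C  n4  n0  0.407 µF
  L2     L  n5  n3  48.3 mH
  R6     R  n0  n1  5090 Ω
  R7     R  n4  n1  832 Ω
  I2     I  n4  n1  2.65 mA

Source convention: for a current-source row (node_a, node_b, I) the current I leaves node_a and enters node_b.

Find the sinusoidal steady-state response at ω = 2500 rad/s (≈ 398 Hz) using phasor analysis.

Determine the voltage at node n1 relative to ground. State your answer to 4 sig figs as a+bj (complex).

0.01727-0.007633j V

Apply KCL at each of the 5 non-ground nodes and solve the resulting linear system.
Node n1: branches {R1, C1, R6, R7, I2} → V_1 = 0.01727-0.007633j
Node n2: branches {L1, R3} → V_2 = 174.7+60.88j
Node n3: branches {R2, R3, R5, L2} → V_3 = 70.14-0.08881j
Node n4: branches {R2, R4, C2, R7, I2} → V_4 = 11.12-5.885j
Node n5: branches {L1, I1, L2} → V_5 = 172.4+64.84j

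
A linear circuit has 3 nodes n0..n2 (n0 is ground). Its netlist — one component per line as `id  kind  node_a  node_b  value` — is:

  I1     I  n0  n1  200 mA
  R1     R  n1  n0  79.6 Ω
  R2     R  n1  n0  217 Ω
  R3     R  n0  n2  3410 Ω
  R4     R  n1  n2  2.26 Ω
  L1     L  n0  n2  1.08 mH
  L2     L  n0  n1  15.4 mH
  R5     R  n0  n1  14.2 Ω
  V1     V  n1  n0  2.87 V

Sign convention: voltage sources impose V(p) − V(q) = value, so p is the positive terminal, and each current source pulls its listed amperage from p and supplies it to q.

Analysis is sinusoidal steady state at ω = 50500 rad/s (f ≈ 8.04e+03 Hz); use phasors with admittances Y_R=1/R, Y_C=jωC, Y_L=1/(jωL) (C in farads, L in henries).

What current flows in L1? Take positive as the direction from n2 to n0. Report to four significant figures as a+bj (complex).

MNA unknowns: 2 node voltages V₁..V_2 plus 1 source current (V1)
I1: z[0]−=0.2, z[1]+=0.2
R1: Y=0.01256+0.000j on G[1,0]
R2: Y=0.004608+0.000j on G[1,0]
R3: Y=0.0002933+0.000j on G[0,2]
R4: Y=0.4425+0.000j on G[1,2]
L1: Y=0.000-0.01834j on G[0,2]
L2: Y=0.000-0.001286j on G[0,1]
R5: Y=0.07042+0.000j on G[0,1]
V1: row V1−V0=2.87, i_V1 at 1,0
solve → V1=2.870+0.000j, V2=2.863+0.1186j
aux → i_V1=-0.05441+0.05615j

0.002174-0.05250j A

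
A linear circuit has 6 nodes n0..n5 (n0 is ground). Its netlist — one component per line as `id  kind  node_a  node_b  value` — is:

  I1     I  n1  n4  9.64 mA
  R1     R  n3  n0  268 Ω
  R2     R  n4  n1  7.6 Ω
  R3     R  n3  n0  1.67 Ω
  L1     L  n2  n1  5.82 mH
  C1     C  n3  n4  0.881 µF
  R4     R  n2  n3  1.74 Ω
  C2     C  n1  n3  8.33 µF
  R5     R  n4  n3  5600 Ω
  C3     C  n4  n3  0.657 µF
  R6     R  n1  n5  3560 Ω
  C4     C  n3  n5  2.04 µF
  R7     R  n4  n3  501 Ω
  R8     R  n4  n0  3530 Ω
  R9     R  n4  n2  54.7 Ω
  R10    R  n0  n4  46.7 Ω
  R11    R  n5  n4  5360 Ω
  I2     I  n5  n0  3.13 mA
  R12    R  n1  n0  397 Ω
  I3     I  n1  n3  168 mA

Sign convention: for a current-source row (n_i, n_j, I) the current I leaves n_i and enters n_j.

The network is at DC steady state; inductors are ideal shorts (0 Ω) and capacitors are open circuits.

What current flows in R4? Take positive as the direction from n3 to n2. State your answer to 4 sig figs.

MNA unknowns: 5 node voltages V₁..V_5 plus 1 source current (L1)
I1: z[1]−=0.00964, z[4]+=0.00964
R1: Y=0.003731 on G[3,0]
R2: Y=0.1316 on G[4,1]
R3: Y=0.5988 on G[3,0]
L1: row V2−V1=0, i_L1 at 2,1
C1: Y=0.000 on G[3,4]
R4: Y=0.5747 on G[2,3]
C2: Y=0.000 on G[1,3]
R5: Y=0.0001786 on G[4,3]
C3: Y=0.000 on G[4,3]
R6: Y=0.0002809 on G[1,5]
C4: Y=0.000 on G[3,5]
R7: Y=0.001996 on G[4,3]
R8: Y=0.0002833 on G[4,0]
R9: Y=0.01828 on G[4,2]
R10: Y=0.02141 on G[0,4]
R11: Y=0.0001866 on G[5,4]
I2: z[5]−=0.00313, z[0]+=0.00313
R12: Y=0.002519 on G[1,0]
I3: z[1]−=0.168, z[3]+=0.168
solve → V1=-0.2852, V2=-0.2852, V3=0.003117, V4=-0.1977, V5=-6.946
aux → i_L1=0.1673

0.1657 A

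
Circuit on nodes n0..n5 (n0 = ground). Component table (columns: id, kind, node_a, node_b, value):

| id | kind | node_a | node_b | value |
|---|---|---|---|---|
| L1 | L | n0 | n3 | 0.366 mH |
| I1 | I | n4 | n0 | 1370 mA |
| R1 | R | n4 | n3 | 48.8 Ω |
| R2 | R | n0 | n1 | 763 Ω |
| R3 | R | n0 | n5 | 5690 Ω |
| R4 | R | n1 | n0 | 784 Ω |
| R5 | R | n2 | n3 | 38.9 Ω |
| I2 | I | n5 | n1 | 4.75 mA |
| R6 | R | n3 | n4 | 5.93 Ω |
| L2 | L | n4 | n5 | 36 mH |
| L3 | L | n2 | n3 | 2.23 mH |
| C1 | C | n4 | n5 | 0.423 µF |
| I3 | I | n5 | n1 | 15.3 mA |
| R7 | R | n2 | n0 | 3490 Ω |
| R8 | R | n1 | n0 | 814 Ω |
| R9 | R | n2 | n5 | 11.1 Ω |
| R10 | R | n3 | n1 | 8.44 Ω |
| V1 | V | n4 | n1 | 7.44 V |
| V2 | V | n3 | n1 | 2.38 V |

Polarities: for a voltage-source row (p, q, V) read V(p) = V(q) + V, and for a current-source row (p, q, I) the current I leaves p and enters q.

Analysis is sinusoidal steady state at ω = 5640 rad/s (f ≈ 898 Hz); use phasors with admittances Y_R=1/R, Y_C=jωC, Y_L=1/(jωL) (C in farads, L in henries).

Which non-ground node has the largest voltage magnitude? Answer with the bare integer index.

4

Apply KCL at each of the 5 non-ground nodes and solve the resulting linear system.
Node n1: branches {R2, R4, I2, I3, R8, R10, V1, V2} → V_1 = -2.405-2.809j
Node n2: branches {R5, L3, R7, R9} → V_2 = 0.03902-3.069j
Node n3: branches {L1, R1, R5, R6, L3, R10, V2} → V_3 = -0.02510-2.809j
Node n4: branches {I1, R1, R6, L2, C1, V1} → V_4 = 5.035-2.809j
Node n5: branches {R3, I2, L2, C1, I3, R9} → V_5 = -0.1719-3.209j
Source currents: i(V1)=-2.328+0.01322j, i(V2)=2.017-0.02394j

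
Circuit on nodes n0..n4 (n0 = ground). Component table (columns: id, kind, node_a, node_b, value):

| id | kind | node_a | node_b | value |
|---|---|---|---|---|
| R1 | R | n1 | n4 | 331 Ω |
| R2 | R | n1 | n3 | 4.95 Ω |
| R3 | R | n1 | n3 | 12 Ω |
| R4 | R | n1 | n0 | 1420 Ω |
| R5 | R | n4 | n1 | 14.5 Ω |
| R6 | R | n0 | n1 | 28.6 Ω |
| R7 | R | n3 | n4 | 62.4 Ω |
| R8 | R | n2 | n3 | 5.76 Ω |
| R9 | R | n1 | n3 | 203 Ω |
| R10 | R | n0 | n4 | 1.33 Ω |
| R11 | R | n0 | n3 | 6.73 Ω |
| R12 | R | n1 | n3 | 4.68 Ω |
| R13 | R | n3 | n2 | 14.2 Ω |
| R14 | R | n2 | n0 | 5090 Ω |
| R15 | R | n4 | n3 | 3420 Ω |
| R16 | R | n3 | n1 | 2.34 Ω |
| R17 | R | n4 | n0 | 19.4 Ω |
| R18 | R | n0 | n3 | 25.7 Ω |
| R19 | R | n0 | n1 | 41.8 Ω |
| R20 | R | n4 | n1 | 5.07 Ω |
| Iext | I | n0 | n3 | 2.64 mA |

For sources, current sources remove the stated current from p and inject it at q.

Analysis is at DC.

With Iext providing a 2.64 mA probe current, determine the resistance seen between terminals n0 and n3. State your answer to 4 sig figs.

R_eq = 2.487 Ω

Apply KCL at each of the 4 non-ground nodes and solve the resulting linear system.
Node n1: branches {R1, R2, R3, R4, R5, R6, R9, R12, R16, R19, R20} → V_1 = 0.005145
Node n2: branches {R8, R13, R14} → V_2 = 0.006560
Node n3: branches {R2, R3, R7, R8, R9, R11, R12, R13, R15, R16, R18, Iext} → V_3 = 0.006566
Node n4: branches {R1, R5, R7, R10, R15, R17, R20} → V_4 = 0.001370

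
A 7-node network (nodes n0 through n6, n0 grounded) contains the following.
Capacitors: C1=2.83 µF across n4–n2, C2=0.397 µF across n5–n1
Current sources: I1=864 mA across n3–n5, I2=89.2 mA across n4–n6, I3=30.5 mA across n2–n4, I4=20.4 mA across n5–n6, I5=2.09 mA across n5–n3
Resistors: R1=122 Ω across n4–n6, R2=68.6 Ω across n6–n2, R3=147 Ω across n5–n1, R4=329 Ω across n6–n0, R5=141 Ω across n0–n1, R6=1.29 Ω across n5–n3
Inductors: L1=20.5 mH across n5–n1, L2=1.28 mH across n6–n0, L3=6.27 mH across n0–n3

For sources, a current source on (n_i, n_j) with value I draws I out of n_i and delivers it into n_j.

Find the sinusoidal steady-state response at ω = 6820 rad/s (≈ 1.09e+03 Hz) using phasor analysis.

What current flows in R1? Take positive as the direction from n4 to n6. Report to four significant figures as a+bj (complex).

Element admittances at ω=6820 rad/s:
  Y(C1) = 0.000+0.01930j S between n4,n2
  Y(C2) = 0.000+0.002708j S between n5,n1
  I1: injects 0.864 A into n5 (from n3)
  Y(R1) = 0.008197+0.000j S between n4,n6
  I2: injects 0.0892 A into n6 (from n4)
  Y(R2) = 0.01458+0.000j S between n6,n2
  I3: injects 0.0305 A into n4 (from n2)
  Y(R3) = 0.006803+0.000j S between n5,n1
  Y(R4) = 0.003040+0.000j S between n6,n0
  Y(L1) = 0.000-0.007153j S between n5,n1
  Y(L2) = 0.000-0.1146j S between n6,n0
  I4: injects 0.0204 A into n6 (from n5)
  Y(R5) = 0.007092+0.000j S between n0,n1
  Y(L3) = 0.000-0.02339j S between n0,n3
  Y(R6) = 0.7752+0.000j S between n5,n3
  I5: injects 0.00209 A into n3 (from n5)
Assemble and solve the 6×6 MNA system:
  V(n1)=0.3321-0.6504j  V(n2)=-3.786-0.2839j  V(n3)=-0.1973-0.9730j  V(n4)=-4.135+0.9993j  V(n5)=0.8853-0.9671j  V(n6)=0.004722+0.1780j

-0.03393+0.006732j A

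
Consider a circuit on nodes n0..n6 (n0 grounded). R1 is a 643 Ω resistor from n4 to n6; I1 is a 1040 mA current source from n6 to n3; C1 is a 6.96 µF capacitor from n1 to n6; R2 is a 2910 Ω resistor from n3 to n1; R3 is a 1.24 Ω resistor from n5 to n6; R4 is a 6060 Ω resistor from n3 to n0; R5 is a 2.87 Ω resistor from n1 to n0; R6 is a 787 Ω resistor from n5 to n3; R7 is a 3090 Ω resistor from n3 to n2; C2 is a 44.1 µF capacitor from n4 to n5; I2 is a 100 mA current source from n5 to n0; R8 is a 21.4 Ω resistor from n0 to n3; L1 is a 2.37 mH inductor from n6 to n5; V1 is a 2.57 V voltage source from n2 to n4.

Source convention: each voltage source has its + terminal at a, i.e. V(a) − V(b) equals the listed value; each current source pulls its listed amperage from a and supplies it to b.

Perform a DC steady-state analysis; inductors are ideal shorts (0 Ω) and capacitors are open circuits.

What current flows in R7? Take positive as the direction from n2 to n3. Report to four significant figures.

-0.1979 A

MNA unknowns: 6 node voltages V₁..V_6 plus 2 source currents (L1, V1)
R1: Y=0.001555 on G[4,6]
I1: z[6]−=1.04, z[3]+=1.04
C1: Y=0.000 on G[1,6]
R2: Y=0.0003436 on G[3,1]
R3: Y=0.8065 on G[5,6]
R4: Y=0.0001650 on G[3,0]
R5: Y=0.3484 on G[1,0]
R6: Y=0.001271 on G[5,3]
R7: Y=0.0003236 on G[3,2]
C2: Y=0.000 on G[4,5]
I2: z[5]−=0.1, z[0]+=0.1
R8: Y=0.04673 on G[0,3]
L1: row V6−V5=0, i_L1 at 6,5
V1: row V2−V4=2.57, i_V1 at 2,4
solve → V1=-0.002086, V2=-613.7, V3=-2.117, V4=-616.3, V5=-743.5, V6=-743.5
aux → i_L1=-0.8421, i_V1=0.1979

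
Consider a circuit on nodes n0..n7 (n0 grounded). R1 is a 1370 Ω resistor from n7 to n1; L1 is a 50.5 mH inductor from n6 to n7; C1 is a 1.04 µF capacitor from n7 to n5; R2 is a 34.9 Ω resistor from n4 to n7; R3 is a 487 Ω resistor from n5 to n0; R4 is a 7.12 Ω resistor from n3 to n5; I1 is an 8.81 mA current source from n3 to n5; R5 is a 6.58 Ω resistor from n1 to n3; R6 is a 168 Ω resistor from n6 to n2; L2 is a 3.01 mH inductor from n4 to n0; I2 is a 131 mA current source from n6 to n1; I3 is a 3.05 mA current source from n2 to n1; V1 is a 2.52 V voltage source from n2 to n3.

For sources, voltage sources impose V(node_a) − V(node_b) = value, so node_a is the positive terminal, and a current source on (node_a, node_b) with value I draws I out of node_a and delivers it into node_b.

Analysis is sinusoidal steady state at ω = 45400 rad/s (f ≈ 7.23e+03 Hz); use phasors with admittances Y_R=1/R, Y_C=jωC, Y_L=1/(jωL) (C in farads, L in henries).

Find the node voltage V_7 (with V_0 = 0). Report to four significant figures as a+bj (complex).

0.02047+0.04292j V

MNA unknowns: 7 node voltages V₁..V_7 plus 1 source current (V1)
R1: Y=0.0007299+0.000j on G[7,1]
L1: Y=0.000-0.0004362j on G[6,7]
C1: Y=0.000+0.04722j on G[7,5]
R2: Y=0.02865+0.000j on G[4,7]
R3: Y=0.002053+0.000j on G[5,0]
R4: Y=0.1404+0.000j on G[3,5]
I1: z[3]−=0.00881, z[5]+=0.00881
R5: Y=0.1520+0.000j on G[1,3]
R6: Y=0.005952+0.000j on G[6,2]
L2: Y=0.000-0.007318j on G[4,0]
I2: z[6]−=0.131, z[1]+=0.131
I3: z[2]−=0.00305, z[1]+=0.00305
V1: row V2−V3=2.52, i_V1 at 2,3
solve → V1=0.6566-0.02842j, V2=2.298-0.02876j, V3=-0.2224-0.02876j, V4=0.008924+0.04519j, V5=-0.1611+0.03180j, V6=-19.60-1.466j, V7=0.02047+0.04292j
aux → i_V1=-0.1334-0.008558j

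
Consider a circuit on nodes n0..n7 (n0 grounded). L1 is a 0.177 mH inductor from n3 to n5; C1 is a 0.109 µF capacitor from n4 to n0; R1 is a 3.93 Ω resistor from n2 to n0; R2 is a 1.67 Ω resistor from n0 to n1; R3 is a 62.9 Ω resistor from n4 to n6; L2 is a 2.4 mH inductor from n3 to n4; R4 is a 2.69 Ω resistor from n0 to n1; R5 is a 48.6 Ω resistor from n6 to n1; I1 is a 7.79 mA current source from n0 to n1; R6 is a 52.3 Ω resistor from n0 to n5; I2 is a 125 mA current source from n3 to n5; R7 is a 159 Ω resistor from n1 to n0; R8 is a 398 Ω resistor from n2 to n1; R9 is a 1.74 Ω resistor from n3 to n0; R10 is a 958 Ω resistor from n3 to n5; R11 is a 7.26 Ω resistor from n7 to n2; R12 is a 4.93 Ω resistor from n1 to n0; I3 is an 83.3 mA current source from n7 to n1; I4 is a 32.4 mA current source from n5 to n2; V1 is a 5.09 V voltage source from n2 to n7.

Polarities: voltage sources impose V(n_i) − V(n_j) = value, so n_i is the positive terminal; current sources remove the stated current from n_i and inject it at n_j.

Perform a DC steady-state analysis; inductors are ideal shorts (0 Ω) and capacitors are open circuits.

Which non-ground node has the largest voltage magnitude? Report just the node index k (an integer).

7

MNA unknowns: 7 node voltages V₁..V_7 plus 3 source currents (L1, L2, V1)
L1: row V3−V5=0, i_L1 at 3,5
C1: Y=0.000 on G[4,0]
R1: Y=0.2545 on G[2,0]
R2: Y=0.5988 on G[0,1]
R3: Y=0.01590 on G[4,6]
L2: row V3−V4=0, i_L2 at 3,4
R4: Y=0.3717 on G[0,1]
R5: Y=0.02058 on G[6,1]
I1: z[0]−=0.00779, z[1]+=0.00779
R6: Y=0.01912 on G[0,5]
I2: z[3]−=0.125, z[5]+=0.125
R7: Y=0.006289 on G[1,0]
R8: Y=0.002513 on G[2,1]
R9: Y=0.5747 on G[3,0]
R10: Y=0.001044 on G[3,5]
R11: Y=0.1377 on G[7,2]
R12: Y=0.2028 on G[1,0]
I3: z[7]−=0.0833, z[1]+=0.0833
I4: z[5]−=0.0324, z[2]+=0.0324
V1: row V2−V7=5.09, i_V1 at 2,7
solve → V1=0.07566, V2=-0.1973, V3=-0.05262, V4=-0.05262, V5=-0.05262, V6=0.01974, V7=-5.287
aux → i_L1=-0.09361, i_L2=-0.001151, i_V1=-0.6178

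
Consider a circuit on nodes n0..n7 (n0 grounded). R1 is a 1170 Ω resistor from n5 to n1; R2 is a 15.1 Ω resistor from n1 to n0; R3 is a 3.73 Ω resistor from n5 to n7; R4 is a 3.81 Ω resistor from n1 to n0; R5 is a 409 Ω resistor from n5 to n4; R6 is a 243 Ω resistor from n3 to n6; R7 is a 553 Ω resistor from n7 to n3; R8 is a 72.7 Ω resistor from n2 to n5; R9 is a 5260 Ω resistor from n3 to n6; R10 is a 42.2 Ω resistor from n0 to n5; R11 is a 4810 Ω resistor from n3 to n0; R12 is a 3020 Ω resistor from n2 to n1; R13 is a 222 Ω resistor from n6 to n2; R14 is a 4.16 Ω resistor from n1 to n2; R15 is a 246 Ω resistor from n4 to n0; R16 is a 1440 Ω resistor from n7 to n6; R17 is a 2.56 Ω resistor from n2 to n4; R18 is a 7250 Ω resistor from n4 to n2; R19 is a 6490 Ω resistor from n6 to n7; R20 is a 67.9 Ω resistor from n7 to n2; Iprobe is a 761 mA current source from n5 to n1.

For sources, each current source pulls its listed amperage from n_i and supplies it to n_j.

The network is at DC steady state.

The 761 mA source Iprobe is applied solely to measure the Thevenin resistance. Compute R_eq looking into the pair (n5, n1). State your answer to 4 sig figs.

R_eq = 19.68 Ω

MNA unknowns: 7 node voltages V₁..V_7
R1: Y=0.0008547 on G[5,1]
R2: Y=0.06623 on G[1,0]
R3: Y=0.2681 on G[5,7]
R4: Y=0.2625 on G[1,0]
R5: Y=0.002445 on G[5,4]
R6: Y=0.004115 on G[3,6]
R7: Y=0.001808 on G[7,3]
R8: Y=0.01376 on G[2,5]
R9: Y=0.0001901 on G[3,6]
R10: Y=0.02370 on G[0,5]
R11: Y=0.0002079 on G[3,0]
R12: Y=0.0003311 on G[2,1]
R13: Y=0.004505 on G[6,2]
R14: Y=0.2404 on G[1,2]
R15: Y=0.004065 on G[4,0]
R16: Y=0.0006944 on G[7,6]
R17: Y=0.3906 on G[2,4]
R18: Y=0.0001379 on G[4,2]
R19: Y=0.0001541 on G[6,7]
R20: Y=0.01473 on G[7,2]
Iprobe: z[5]−=0.761, z[1]+=0.761
solve → V1=1.020, V2=-0.6956, V3=-6.872, V4=-0.7701, V5=-13.95, V6=-4.547, V7=-13.20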